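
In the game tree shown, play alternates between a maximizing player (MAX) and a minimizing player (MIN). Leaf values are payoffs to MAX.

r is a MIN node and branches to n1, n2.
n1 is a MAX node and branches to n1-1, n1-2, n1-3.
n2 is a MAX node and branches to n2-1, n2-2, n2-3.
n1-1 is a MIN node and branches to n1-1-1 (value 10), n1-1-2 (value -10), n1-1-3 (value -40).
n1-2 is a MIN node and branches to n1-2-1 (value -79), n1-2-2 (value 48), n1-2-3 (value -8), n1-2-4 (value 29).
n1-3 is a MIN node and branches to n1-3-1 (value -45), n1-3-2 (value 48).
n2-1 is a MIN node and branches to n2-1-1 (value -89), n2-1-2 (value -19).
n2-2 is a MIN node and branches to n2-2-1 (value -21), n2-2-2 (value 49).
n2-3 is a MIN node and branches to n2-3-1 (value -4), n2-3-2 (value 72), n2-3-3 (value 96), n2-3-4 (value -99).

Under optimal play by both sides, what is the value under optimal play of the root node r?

-40

n1-1 (MIN): min(10, -10, -40) = -40
n1-2 (MIN): min(-79, 48, -8, 29) = -79
n1-3 (MIN): min(-45, 48) = -45
n1 (MAX): max(-40, -79, -45) = -40
n2-1 (MIN): min(-89, -19) = -89
n2-2 (MIN): min(-21, 49) = -21
n2-3 (MIN): min(-4, 72, 96, -99) = -99
n2 (MAX): max(-89, -21, -99) = -21
r (MIN): min(-40, -21) = -40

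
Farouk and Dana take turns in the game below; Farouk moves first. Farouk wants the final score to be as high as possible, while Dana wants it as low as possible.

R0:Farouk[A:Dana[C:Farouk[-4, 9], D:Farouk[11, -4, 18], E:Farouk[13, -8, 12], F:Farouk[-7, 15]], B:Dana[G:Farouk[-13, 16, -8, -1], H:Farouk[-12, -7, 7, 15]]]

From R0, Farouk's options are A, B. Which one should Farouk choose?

B

C (Farouk): max(-4, 9) = 9
D (Farouk): max(11, -4, 18) = 18
E (Farouk): max(13, -8, 12) = 13
F (Farouk): max(-7, 15) = 15
A (Dana): min(9, 18, 13, 15) = 9
G (Farouk): max(-13, 16, -8, -1) = 16
H (Farouk): max(-12, -7, 7, 15) = 15
B (Dana): min(16, 15) = 15
R0 (Farouk): max(9, 15) = 15
Farouk at R0 wants the highest of {A=9, B=15}, so chooses B.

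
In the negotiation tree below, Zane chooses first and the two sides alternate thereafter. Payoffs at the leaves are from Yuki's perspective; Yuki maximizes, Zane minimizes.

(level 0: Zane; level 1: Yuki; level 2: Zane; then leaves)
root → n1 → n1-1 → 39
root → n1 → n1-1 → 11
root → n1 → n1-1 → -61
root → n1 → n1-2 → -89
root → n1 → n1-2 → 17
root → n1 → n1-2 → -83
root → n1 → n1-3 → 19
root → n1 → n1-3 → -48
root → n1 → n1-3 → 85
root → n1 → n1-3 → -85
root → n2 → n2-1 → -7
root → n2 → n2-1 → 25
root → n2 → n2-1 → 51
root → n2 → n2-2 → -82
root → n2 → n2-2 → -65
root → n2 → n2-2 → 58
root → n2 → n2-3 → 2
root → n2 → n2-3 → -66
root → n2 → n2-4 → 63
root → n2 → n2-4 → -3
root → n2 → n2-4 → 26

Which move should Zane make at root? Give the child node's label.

n1

n1-1 (Zane): min(39, 11, -61) = -61
n1-2 (Zane): min(-89, 17, -83) = -89
n1-3 (Zane): min(19, -48, 85, -85) = -85
n1 (Yuki): max(-61, -89, -85) = -61
n2-1 (Zane): min(-7, 25, 51) = -7
n2-2 (Zane): min(-82, -65, 58) = -82
n2-3 (Zane): min(2, -66) = -66
n2-4 (Zane): min(63, -3, 26) = -3
n2 (Yuki): max(-7, -82, -66, -3) = -3
root (Zane): min(-61, -3) = -61
Zane at root wants the lowest of {n1=-61, n2=-3}, so chooses n1.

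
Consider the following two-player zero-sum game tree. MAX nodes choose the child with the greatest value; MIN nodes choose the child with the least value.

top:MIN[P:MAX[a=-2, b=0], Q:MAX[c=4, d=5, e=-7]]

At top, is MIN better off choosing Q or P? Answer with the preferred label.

P

Q (MAX): max(4, 5, -7) = 5
P (MAX): max(-2, 0) = 0
MIN prefers the lower value; Q=5, P=0. P is better since 0 < 5.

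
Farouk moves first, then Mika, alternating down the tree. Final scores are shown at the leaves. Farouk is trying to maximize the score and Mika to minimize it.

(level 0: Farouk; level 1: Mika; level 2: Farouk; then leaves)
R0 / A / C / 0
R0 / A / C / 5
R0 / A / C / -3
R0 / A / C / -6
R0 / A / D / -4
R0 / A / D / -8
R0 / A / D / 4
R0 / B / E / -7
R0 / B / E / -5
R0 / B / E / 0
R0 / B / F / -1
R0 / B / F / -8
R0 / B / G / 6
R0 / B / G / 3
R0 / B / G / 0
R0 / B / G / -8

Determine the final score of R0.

4

C (Farouk): max(0, 5, -3, -6) = 5
D (Farouk): max(-4, -8, 4) = 4
A (Mika): min(5, 4) = 4
E (Farouk): max(-7, -5, 0) = 0
F (Farouk): max(-1, -8) = -1
G (Farouk): max(6, 3, 0, -8) = 6
B (Mika): min(0, -1, 6) = -1
R0 (Farouk): max(4, -1) = 4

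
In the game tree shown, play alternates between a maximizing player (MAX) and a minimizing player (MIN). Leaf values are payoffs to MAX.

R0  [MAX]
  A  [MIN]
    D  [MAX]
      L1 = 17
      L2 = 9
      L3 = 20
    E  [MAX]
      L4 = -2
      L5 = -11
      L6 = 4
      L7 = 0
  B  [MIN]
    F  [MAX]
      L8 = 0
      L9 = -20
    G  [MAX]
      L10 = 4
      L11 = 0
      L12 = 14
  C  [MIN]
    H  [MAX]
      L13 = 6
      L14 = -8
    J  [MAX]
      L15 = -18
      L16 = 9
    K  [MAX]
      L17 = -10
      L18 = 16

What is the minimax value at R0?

6

D (MAX): max(17, 9, 20) = 20
E (MAX): max(-2, -11, 4, 0) = 4
A (MIN): min(20, 4) = 4
F (MAX): max(0, -20) = 0
G (MAX): max(4, 0, 14) = 14
B (MIN): min(0, 14) = 0
H (MAX): max(6, -8) = 6
J (MAX): max(-18, 9) = 9
K (MAX): max(-10, 16) = 16
C (MIN): min(6, 9, 16) = 6
R0 (MAX): max(4, 0, 6) = 6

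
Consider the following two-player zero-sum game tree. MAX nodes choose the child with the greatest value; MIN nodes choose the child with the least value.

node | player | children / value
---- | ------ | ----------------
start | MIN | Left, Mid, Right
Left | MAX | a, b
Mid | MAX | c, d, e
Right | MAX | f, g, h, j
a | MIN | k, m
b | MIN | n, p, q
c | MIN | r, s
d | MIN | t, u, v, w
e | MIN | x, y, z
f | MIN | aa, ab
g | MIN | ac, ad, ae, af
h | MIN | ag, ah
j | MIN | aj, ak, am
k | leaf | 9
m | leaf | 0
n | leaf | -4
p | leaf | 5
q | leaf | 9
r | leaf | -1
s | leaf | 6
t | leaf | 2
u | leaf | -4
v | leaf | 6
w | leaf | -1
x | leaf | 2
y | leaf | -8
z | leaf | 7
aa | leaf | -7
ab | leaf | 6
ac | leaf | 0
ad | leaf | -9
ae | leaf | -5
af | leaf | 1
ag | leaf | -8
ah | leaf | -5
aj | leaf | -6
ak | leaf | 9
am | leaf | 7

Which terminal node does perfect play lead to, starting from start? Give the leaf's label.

aj

a (MIN): min(9, 0) = 0
b (MIN): min(-4, 5, 9) = -4
Left (MAX): max(0, -4) = 0
c (MIN): min(-1, 6) = -1
d (MIN): min(2, -4, 6, -1) = -4
e (MIN): min(2, -8, 7) = -8
Mid (MAX): max(-1, -4, -8) = -1
f (MIN): min(-7, 6) = -7
g (MIN): min(0, -9, -5, 1) = -9
h (MIN): min(-8, -5) = -8
j (MIN): min(-6, 9, 7) = -6
Right (MAX): max(-7, -9, -8, -6) = -6
start (MIN): min(0, -1, -6) = -6
At start, MIN picks Right (lowest: -6).
At Right, MAX picks j (highest: -6).
At j, MIN picks aj (lowest: -6).
Terminal value -6.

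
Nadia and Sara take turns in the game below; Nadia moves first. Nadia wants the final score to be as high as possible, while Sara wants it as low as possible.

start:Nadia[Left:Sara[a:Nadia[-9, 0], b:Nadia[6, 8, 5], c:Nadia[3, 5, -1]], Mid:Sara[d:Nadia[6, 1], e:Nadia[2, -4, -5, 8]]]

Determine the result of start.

6

a (Nadia): max(-9, 0) = 0
b (Nadia): max(6, 8, 5) = 8
c (Nadia): max(3, 5, -1) = 5
Left (Sara): min(0, 8, 5) = 0
d (Nadia): max(6, 1) = 6
e (Nadia): max(2, -4, -5, 8) = 8
Mid (Sara): min(6, 8) = 6
start (Nadia): max(0, 6) = 6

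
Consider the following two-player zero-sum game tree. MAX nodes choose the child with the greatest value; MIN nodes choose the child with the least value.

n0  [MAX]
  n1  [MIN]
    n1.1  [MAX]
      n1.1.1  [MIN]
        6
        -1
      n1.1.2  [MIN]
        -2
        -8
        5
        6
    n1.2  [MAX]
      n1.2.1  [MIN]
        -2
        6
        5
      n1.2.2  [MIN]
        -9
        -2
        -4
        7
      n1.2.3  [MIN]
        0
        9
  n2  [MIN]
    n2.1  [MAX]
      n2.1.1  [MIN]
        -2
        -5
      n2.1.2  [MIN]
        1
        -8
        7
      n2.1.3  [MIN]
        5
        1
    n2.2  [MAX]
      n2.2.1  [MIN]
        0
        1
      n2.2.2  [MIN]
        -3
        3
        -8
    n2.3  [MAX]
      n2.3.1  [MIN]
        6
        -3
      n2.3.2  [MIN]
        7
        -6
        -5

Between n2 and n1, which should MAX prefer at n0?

n2.1.1 (MIN): min(-2, -5) = -5
n2.1.2 (MIN): min(1, -8, 7) = -8
n2.1.3 (MIN): min(5, 1) = 1
n2.1 (MAX): max(-5, -8, 1) = 1
n2.2.1 (MIN): min(0, 1) = 0
n2.2.2 (MIN): min(-3, 3, -8) = -8
n2.2 (MAX): max(0, -8) = 0
n2.3.1 (MIN): min(6, -3) = -3
n2.3.2 (MIN): min(7, -6, -5) = -6
n2.3 (MAX): max(-3, -6) = -3
n2 (MIN): min(1, 0, -3) = -3
n1.1.1 (MIN): min(6, -1) = -1
n1.1.2 (MIN): min(-2, -8, 5, 6) = -8
n1.1 (MAX): max(-1, -8) = -1
n1.2.1 (MIN): min(-2, 6, 5) = -2
n1.2.2 (MIN): min(-9, -2, -4, 7) = -9
n1.2.3 (MIN): min(0, 9) = 0
n1.2 (MAX): max(-2, -9, 0) = 0
n1 (MIN): min(-1, 0) = -1
MAX prefers the higher value; n2=-3, n1=-1. n1 is better since -1 > -3.

n1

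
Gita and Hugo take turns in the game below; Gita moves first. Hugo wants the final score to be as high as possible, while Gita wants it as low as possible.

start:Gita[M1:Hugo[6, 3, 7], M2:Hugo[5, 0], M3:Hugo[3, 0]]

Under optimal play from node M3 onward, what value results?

M3 (Hugo): max(3, 0) = 3

3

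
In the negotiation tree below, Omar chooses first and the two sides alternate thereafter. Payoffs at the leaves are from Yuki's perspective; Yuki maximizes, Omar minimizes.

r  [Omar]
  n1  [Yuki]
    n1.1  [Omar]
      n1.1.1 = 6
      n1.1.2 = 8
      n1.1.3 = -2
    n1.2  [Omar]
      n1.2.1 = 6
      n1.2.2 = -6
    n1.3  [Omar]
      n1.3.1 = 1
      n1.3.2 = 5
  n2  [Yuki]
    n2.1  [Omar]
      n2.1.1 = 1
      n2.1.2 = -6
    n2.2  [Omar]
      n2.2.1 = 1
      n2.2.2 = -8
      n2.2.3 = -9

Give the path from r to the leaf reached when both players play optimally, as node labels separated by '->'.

r -> n2 -> n2.1 -> n2.1.2

n1.1 (Omar): min(6, 8, -2) = -2
n1.2 (Omar): min(6, -6) = -6
n1.3 (Omar): min(1, 5) = 1
n1 (Yuki): max(-2, -6, 1) = 1
n2.1 (Omar): min(1, -6) = -6
n2.2 (Omar): min(1, -8, -9) = -9
n2 (Yuki): max(-6, -9) = -6
r (Omar): min(1, -6) = -6
At r, Omar picks n2 (lowest: -6).
At n2, Yuki picks n2.1 (highest: -6).
At n2.1, Omar picks n2.1.2 (lowest: -6).
Terminal value -6.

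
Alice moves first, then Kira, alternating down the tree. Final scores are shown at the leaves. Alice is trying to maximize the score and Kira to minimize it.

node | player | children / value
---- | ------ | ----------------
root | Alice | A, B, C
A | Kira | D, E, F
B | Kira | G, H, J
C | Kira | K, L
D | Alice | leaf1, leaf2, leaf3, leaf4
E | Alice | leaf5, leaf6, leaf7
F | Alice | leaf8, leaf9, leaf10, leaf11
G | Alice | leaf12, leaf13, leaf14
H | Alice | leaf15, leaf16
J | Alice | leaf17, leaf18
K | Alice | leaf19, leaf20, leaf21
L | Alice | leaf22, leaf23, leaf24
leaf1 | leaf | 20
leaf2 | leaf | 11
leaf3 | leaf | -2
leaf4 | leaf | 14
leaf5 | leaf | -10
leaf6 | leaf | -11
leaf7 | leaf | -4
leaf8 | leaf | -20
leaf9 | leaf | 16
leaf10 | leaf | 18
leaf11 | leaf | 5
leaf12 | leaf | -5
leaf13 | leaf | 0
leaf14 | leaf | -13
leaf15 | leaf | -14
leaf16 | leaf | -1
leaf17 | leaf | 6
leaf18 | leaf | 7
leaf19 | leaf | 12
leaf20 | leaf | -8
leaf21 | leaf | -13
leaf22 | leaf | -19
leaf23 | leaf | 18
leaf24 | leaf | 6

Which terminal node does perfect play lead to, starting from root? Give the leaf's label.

leaf19

D (Alice): max(20, 11, -2, 14) = 20
E (Alice): max(-10, -11, -4) = -4
F (Alice): max(-20, 16, 18, 5) = 18
A (Kira): min(20, -4, 18) = -4
G (Alice): max(-5, 0, -13) = 0
H (Alice): max(-14, -1) = -1
J (Alice): max(6, 7) = 7
B (Kira): min(0, -1, 7) = -1
K (Alice): max(12, -8, -13) = 12
L (Alice): max(-19, 18, 6) = 18
C (Kira): min(12, 18) = 12
root (Alice): max(-4, -1, 12) = 12
At root, Alice picks C (highest: 12).
At C, Kira picks K (lowest: 12).
At K, Alice picks leaf19 (highest: 12).
Terminal value 12.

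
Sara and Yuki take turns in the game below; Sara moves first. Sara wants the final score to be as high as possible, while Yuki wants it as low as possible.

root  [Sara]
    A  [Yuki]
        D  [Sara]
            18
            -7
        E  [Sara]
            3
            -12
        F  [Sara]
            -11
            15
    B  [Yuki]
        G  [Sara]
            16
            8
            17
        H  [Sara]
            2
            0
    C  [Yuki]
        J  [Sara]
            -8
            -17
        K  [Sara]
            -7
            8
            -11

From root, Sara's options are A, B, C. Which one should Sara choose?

A

D (Sara): max(18, -7) = 18
E (Sara): max(3, -12) = 3
F (Sara): max(-11, 15) = 15
A (Yuki): min(18, 3, 15) = 3
G (Sara): max(16, 8, 17) = 17
H (Sara): max(2, 0) = 2
B (Yuki): min(17, 2) = 2
J (Sara): max(-8, -17) = -8
K (Sara): max(-7, 8, -11) = 8
C (Yuki): min(-8, 8) = -8
root (Sara): max(3, 2, -8) = 3
Sara at root wants the highest of {A=3, B=2, C=-8}, so chooses A.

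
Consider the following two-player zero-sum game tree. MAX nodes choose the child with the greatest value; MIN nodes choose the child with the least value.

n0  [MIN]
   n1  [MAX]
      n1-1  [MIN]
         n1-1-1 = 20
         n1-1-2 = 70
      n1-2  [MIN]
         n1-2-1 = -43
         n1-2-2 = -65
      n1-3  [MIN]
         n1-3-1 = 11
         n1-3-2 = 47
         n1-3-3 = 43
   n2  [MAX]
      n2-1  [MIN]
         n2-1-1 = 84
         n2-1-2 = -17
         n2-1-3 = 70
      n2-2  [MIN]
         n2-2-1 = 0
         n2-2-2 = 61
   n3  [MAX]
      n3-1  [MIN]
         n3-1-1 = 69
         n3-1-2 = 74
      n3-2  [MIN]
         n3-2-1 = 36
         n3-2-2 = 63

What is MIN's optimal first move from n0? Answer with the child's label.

n1-1 (MIN): min(20, 70) = 20
n1-2 (MIN): min(-43, -65) = -65
n1-3 (MIN): min(11, 47, 43) = 11
n1 (MAX): max(20, -65, 11) = 20
n2-1 (MIN): min(84, -17, 70) = -17
n2-2 (MIN): min(0, 61) = 0
n2 (MAX): max(-17, 0) = 0
n3-1 (MIN): min(69, 74) = 69
n3-2 (MIN): min(36, 63) = 36
n3 (MAX): max(69, 36) = 69
n0 (MIN): min(20, 0, 69) = 0
MIN at n0 wants the lowest of {n1=20, n2=0, n3=69}, so chooses n2.

n2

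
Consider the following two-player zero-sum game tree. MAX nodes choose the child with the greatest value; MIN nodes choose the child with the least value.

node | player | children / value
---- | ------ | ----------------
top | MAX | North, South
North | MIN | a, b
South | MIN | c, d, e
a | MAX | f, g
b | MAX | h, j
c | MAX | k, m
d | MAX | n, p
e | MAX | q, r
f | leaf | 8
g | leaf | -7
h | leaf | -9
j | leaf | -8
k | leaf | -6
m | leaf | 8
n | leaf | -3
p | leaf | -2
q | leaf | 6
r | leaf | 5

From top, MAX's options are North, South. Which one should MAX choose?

South

a (MAX): max(8, -7) = 8
b (MAX): max(-9, -8) = -8
North (MIN): min(8, -8) = -8
c (MAX): max(-6, 8) = 8
d (MAX): max(-3, -2) = -2
e (MAX): max(6, 5) = 6
South (MIN): min(8, -2, 6) = -2
top (MAX): max(-8, -2) = -2
MAX at top wants the highest of {North=-8, South=-2}, so chooses South.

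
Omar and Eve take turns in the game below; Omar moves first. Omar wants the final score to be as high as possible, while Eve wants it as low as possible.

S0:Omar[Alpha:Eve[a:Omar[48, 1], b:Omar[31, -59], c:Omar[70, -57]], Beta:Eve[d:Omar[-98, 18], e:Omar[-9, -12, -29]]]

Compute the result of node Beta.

d (Omar): max(-98, 18) = 18
e (Omar): max(-9, -12, -29) = -9
Beta (Eve): min(18, -9) = -9

-9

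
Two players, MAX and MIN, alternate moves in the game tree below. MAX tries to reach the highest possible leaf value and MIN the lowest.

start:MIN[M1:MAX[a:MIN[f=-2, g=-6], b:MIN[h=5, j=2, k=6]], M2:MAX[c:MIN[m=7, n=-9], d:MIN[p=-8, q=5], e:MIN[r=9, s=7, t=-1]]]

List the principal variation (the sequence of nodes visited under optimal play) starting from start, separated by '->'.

a (MIN): min(-2, -6) = -6
b (MIN): min(5, 2, 6) = 2
M1 (MAX): max(-6, 2) = 2
c (MIN): min(7, -9) = -9
d (MIN): min(-8, 5) = -8
e (MIN): min(9, 7, -1) = -1
M2 (MAX): max(-9, -8, -1) = -1
start (MIN): min(2, -1) = -1
At start, MIN picks M2 (lowest: -1).
At M2, MAX picks e (highest: -1).
At e, MIN picks t (lowest: -1).
Terminal value -1.

start -> M2 -> e -> t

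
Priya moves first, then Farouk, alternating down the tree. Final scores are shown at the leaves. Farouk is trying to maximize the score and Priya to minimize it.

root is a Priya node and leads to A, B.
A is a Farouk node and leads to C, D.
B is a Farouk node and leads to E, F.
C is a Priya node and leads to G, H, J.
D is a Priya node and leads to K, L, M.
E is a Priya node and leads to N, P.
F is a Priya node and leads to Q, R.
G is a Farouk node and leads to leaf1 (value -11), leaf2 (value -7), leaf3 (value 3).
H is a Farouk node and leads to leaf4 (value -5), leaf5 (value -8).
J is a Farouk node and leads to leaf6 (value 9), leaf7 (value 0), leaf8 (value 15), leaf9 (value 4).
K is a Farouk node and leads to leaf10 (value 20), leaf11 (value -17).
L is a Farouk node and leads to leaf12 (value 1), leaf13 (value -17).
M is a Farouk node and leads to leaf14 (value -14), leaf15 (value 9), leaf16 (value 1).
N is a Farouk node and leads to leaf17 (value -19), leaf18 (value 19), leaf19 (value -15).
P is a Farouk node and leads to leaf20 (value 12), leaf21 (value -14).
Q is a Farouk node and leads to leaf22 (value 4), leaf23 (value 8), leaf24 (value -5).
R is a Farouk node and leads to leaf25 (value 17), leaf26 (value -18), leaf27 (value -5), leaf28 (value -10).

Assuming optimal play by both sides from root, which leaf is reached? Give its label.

G (Farouk): max(-11, -7, 3) = 3
H (Farouk): max(-5, -8) = -5
J (Farouk): max(9, 0, 15, 4) = 15
C (Priya): min(3, -5, 15) = -5
K (Farouk): max(20, -17) = 20
L (Farouk): max(1, -17) = 1
M (Farouk): max(-14, 9, 1) = 9
D (Priya): min(20, 1, 9) = 1
A (Farouk): max(-5, 1) = 1
N (Farouk): max(-19, 19, -15) = 19
P (Farouk): max(12, -14) = 12
E (Priya): min(19, 12) = 12
Q (Farouk): max(4, 8, -5) = 8
R (Farouk): max(17, -18, -5, -10) = 17
F (Priya): min(8, 17) = 8
B (Farouk): max(12, 8) = 12
root (Priya): min(1, 12) = 1
At root, Priya picks A (lowest: 1).
At A, Farouk picks D (highest: 1).
At D, Priya picks L (lowest: 1).
At L, Farouk picks leaf12 (highest: 1).
Terminal value 1.

leaf12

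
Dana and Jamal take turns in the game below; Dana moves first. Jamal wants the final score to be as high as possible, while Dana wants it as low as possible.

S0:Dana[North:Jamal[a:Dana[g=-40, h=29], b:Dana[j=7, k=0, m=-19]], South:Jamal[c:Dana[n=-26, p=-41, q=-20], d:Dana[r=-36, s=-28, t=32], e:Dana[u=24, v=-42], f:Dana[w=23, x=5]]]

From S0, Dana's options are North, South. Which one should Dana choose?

a (Dana): min(-40, 29) = -40
b (Dana): min(7, 0, -19) = -19
North (Jamal): max(-40, -19) = -19
c (Dana): min(-26, -41, -20) = -41
d (Dana): min(-36, -28, 32) = -36
e (Dana): min(24, -42) = -42
f (Dana): min(23, 5) = 5
South (Jamal): max(-41, -36, -42, 5) = 5
S0 (Dana): min(-19, 5) = -19
Dana at S0 wants the lowest of {North=-19, South=5}, so chooses North.

North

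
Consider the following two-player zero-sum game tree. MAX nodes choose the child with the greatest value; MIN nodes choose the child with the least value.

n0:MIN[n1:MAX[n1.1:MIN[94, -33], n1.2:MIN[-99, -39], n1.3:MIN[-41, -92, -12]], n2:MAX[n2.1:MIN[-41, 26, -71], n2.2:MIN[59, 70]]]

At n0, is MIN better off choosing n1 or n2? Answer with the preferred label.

n1

n1.1 (MIN): min(94, -33) = -33
n1.2 (MIN): min(-99, -39) = -99
n1.3 (MIN): min(-41, -92, -12) = -92
n1 (MAX): max(-33, -99, -92) = -33
n2.1 (MIN): min(-41, 26, -71) = -71
n2.2 (MIN): min(59, 70) = 59
n2 (MAX): max(-71, 59) = 59
MIN prefers the lower value; n1=-33, n2=59. n1 is better since -33 < 59.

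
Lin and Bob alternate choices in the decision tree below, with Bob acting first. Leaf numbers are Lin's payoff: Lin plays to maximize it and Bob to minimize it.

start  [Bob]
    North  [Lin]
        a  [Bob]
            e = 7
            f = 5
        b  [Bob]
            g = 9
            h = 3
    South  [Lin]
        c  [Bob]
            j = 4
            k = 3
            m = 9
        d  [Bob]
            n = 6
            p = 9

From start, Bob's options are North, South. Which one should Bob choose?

a (Bob): min(7, 5) = 5
b (Bob): min(9, 3) = 3
North (Lin): max(5, 3) = 5
c (Bob): min(4, 3, 9) = 3
d (Bob): min(6, 9) = 6
South (Lin): max(3, 6) = 6
start (Bob): min(5, 6) = 5
Bob at start wants the lowest of {North=5, South=6}, so chooses North.

North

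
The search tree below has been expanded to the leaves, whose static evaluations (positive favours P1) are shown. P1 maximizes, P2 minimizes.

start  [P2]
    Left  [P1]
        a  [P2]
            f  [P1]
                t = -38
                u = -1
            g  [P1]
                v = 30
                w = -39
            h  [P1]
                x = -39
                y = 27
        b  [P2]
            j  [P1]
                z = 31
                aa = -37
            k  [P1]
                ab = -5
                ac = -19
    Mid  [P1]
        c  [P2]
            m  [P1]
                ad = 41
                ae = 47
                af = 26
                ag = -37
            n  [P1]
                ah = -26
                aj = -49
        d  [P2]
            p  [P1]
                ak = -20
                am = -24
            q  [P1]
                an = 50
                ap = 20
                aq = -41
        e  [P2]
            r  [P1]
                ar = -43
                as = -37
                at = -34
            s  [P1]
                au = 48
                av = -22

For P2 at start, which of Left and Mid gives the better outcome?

Mid

f (P1): max(-38, -1) = -1
g (P1): max(30, -39) = 30
h (P1): max(-39, 27) = 27
a (P2): min(-1, 30, 27) = -1
j (P1): max(31, -37) = 31
k (P1): max(-5, -19) = -5
b (P2): min(31, -5) = -5
Left (P1): max(-1, -5) = -1
m (P1): max(41, 47, 26, -37) = 47
n (P1): max(-26, -49) = -26
c (P2): min(47, -26) = -26
p (P1): max(-20, -24) = -20
q (P1): max(50, 20, -41) = 50
d (P2): min(-20, 50) = -20
r (P1): max(-43, -37, -34) = -34
s (P1): max(48, -22) = 48
e (P2): min(-34, 48) = -34
Mid (P1): max(-26, -20, -34) = -20
P2 prefers the lower value; Left=-1, Mid=-20. Mid is better since -20 < -1.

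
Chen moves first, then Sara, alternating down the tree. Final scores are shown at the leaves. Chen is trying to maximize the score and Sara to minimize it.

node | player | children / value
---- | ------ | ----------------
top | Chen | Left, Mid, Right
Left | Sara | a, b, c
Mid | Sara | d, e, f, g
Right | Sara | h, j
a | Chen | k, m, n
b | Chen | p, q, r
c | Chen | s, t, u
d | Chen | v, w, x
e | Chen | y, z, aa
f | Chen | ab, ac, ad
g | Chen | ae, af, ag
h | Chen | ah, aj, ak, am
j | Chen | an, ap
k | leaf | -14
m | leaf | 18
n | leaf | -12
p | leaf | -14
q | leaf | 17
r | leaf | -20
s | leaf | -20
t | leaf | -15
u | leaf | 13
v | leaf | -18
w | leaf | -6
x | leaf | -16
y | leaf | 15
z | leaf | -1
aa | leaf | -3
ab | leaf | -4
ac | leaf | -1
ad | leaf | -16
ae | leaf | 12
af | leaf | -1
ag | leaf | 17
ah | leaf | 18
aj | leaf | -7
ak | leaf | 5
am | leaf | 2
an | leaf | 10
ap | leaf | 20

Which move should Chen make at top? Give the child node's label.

Right

a (Chen): max(-14, 18, -12) = 18
b (Chen): max(-14, 17, -20) = 17
c (Chen): max(-20, -15, 13) = 13
Left (Sara): min(18, 17, 13) = 13
d (Chen): max(-18, -6, -16) = -6
e (Chen): max(15, -1, -3) = 15
f (Chen): max(-4, -1, -16) = -1
g (Chen): max(12, -1, 17) = 17
Mid (Sara): min(-6, 15, -1, 17) = -6
h (Chen): max(18, -7, 5, 2) = 18
j (Chen): max(10, 20) = 20
Right (Sara): min(18, 20) = 18
top (Chen): max(13, -6, 18) = 18
Chen at top wants the highest of {Left=13, Mid=-6, Right=18}, so chooses Right.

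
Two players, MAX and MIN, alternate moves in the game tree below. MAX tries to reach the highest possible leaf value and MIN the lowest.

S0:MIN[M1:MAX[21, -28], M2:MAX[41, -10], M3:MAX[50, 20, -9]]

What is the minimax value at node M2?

41

M2 (MAX): max(41, -10) = 41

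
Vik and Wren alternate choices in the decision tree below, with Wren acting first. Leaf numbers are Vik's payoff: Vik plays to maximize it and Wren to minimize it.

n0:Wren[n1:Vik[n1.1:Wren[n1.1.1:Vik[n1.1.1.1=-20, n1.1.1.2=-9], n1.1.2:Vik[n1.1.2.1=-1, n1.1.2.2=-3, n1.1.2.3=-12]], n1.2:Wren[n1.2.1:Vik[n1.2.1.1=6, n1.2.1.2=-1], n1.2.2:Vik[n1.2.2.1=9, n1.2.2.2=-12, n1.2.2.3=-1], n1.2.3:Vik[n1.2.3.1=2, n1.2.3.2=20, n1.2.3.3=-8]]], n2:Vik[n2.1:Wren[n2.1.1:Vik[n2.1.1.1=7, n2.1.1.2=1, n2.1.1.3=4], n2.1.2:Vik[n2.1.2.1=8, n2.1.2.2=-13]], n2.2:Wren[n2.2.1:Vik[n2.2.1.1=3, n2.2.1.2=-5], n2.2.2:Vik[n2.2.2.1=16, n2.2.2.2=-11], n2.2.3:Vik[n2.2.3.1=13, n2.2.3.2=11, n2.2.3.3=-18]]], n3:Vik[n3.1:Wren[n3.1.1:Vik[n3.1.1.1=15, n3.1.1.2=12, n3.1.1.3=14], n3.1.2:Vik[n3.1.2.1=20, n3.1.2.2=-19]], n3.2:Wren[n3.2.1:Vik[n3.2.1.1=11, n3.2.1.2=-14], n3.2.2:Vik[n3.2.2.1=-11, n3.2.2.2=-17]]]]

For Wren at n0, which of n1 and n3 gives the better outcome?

n1.1.1 (Vik): max(-20, -9) = -9
n1.1.2 (Vik): max(-1, -3, -12) = -1
n1.1 (Wren): min(-9, -1) = -9
n1.2.1 (Vik): max(6, -1) = 6
n1.2.2 (Vik): max(9, -12, -1) = 9
n1.2.3 (Vik): max(2, 20, -8) = 20
n1.2 (Wren): min(6, 9, 20) = 6
n1 (Vik): max(-9, 6) = 6
n3.1.1 (Vik): max(15, 12, 14) = 15
n3.1.2 (Vik): max(20, -19) = 20
n3.1 (Wren): min(15, 20) = 15
n3.2.1 (Vik): max(11, -14) = 11
n3.2.2 (Vik): max(-11, -17) = -11
n3.2 (Wren): min(11, -11) = -11
n3 (Vik): max(15, -11) = 15
Wren prefers the lower value; n1=6, n3=15. n1 is better since 6 < 15.

n1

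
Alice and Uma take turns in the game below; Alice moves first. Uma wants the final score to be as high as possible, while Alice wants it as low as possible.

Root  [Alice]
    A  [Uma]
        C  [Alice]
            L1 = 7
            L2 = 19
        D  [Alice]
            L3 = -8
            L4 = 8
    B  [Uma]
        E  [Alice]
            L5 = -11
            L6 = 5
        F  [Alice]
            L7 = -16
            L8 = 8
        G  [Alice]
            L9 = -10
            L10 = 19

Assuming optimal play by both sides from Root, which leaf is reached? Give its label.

L9

C (Alice): min(7, 19) = 7
D (Alice): min(-8, 8) = -8
A (Uma): max(7, -8) = 7
E (Alice): min(-11, 5) = -11
F (Alice): min(-16, 8) = -16
G (Alice): min(-10, 19) = -10
B (Uma): max(-11, -16, -10) = -10
Root (Alice): min(7, -10) = -10
At Root, Alice picks B (lowest: -10).
At B, Uma picks G (highest: -10).
At G, Alice picks L9 (lowest: -10).
Terminal value -10.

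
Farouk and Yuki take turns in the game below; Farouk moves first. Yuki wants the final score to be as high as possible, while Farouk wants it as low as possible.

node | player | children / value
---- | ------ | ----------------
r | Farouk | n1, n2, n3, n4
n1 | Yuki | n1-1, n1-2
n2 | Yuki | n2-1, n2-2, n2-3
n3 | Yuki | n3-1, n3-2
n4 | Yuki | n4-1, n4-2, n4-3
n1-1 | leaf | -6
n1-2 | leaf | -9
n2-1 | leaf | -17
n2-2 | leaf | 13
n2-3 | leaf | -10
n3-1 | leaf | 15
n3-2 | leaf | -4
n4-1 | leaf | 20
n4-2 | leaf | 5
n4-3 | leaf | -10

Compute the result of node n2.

n2 (Yuki): max(-17, 13, -10) = 13

13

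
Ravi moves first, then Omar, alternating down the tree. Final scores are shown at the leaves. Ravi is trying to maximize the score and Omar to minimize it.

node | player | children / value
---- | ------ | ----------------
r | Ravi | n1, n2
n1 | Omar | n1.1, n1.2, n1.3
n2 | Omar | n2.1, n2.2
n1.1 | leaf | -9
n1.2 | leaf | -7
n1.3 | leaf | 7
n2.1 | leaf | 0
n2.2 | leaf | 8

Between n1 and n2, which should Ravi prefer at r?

n1 (Omar): min(-9, -7, 7) = -9
n2 (Omar): min(0, 8) = 0
Ravi prefers the higher value; n1=-9, n2=0. n2 is better since 0 > -9.

n2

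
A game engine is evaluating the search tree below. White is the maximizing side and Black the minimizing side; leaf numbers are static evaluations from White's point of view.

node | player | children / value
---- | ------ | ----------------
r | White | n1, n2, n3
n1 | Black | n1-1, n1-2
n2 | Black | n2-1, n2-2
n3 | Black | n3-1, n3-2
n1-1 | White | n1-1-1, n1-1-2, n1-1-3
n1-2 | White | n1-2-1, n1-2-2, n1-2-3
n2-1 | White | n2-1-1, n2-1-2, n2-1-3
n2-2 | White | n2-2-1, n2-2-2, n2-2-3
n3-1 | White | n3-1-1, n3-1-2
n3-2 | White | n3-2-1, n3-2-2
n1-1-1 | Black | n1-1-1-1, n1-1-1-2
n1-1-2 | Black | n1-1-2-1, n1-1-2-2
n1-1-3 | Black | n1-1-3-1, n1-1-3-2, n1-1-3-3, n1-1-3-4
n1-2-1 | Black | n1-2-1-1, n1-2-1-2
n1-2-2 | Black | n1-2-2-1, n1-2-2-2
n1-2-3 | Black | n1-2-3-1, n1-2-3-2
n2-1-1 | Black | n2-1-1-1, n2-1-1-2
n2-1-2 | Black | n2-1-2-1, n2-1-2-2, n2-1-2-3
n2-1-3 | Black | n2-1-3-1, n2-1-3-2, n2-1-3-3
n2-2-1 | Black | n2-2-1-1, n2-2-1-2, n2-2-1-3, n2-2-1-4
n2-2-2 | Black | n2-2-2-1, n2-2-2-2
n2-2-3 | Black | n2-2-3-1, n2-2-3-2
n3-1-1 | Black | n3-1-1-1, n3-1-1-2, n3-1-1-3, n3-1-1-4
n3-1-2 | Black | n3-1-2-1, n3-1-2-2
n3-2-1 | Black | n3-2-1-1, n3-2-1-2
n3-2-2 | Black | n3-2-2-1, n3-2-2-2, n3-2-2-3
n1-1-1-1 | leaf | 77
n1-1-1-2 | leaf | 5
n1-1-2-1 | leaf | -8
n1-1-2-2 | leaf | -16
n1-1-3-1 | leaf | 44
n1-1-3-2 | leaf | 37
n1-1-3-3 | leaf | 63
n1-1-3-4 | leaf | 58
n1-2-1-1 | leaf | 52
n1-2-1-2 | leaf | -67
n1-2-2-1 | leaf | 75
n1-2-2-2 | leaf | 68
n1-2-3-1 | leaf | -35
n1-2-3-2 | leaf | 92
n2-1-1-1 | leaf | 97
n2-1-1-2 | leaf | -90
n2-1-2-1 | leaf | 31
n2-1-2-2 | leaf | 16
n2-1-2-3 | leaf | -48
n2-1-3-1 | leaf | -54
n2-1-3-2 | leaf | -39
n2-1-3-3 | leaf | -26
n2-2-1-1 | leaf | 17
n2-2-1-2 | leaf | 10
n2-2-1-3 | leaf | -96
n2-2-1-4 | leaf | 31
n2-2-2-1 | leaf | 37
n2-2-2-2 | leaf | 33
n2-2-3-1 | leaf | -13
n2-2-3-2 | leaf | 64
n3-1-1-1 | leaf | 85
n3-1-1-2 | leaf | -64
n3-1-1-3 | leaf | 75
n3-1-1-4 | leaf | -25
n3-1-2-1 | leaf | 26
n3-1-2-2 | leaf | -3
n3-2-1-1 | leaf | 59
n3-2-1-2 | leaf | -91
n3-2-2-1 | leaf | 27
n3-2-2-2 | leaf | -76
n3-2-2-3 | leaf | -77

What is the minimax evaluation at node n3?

n3-1-1 (Black): min(85, -64, 75, -25) = -64
n3-1-2 (Black): min(26, -3) = -3
n3-1 (White): max(-64, -3) = -3
n3-2-1 (Black): min(59, -91) = -91
n3-2-2 (Black): min(27, -76, -77) = -77
n3-2 (White): max(-91, -77) = -77
n3 (Black): min(-3, -77) = -77

-77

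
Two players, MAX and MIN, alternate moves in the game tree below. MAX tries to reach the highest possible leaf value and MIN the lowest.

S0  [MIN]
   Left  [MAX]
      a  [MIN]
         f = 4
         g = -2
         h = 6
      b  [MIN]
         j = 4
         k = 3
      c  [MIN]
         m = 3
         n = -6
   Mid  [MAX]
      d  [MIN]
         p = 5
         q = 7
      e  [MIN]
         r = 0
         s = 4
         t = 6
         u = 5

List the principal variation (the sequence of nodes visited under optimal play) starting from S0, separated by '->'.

S0 -> Left -> b -> k

a (MIN): min(4, -2, 6) = -2
b (MIN): min(4, 3) = 3
c (MIN): min(3, -6) = -6
Left (MAX): max(-2, 3, -6) = 3
d (MIN): min(5, 7) = 5
e (MIN): min(0, 4, 6, 5) = 0
Mid (MAX): max(5, 0) = 5
S0 (MIN): min(3, 5) = 3
At S0, MIN picks Left (lowest: 3).
At Left, MAX picks b (highest: 3).
At b, MIN picks k (lowest: 3).
Terminal value 3.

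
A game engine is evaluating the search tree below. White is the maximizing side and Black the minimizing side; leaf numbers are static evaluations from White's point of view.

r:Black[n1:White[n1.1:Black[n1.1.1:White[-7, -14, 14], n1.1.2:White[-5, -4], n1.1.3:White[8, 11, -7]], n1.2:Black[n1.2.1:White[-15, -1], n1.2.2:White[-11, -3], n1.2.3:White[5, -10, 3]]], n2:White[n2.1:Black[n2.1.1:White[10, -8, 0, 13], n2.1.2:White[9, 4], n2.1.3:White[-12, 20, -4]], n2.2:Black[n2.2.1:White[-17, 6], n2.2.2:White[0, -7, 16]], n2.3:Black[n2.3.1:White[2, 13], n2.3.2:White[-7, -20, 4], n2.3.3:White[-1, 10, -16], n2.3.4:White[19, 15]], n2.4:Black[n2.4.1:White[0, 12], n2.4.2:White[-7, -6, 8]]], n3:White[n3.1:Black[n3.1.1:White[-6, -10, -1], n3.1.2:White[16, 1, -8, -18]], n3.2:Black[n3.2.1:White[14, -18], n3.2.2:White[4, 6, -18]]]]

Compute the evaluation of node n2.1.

9

n2.1.1 (White): max(10, -8, 0, 13) = 13
n2.1.2 (White): max(9, 4) = 9
n2.1.3 (White): max(-12, 20, -4) = 20
n2.1 (Black): min(13, 9, 20) = 9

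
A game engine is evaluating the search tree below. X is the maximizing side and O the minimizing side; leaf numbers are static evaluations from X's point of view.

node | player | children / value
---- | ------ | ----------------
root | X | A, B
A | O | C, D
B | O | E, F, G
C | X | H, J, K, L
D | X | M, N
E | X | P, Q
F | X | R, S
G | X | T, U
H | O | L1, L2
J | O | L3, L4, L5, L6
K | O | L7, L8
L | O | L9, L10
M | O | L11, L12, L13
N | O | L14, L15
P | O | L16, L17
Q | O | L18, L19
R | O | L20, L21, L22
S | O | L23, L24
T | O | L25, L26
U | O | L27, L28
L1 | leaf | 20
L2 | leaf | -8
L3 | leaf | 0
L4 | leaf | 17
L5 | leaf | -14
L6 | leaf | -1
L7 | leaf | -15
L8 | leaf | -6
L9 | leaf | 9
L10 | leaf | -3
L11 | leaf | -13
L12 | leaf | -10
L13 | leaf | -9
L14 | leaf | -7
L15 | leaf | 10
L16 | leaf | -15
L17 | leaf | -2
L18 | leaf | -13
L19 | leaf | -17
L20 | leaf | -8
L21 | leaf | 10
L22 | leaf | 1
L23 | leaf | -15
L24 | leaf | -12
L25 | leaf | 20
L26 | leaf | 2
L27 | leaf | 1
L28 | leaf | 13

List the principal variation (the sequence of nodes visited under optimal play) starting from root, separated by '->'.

H (O): min(20, -8) = -8
J (O): min(0, 17, -14, -1) = -14
K (O): min(-15, -6) = -15
L (O): min(9, -3) = -3
C (X): max(-8, -14, -15, -3) = -3
M (O): min(-13, -10, -9) = -13
N (O): min(-7, 10) = -7
D (X): max(-13, -7) = -7
A (O): min(-3, -7) = -7
P (O): min(-15, -2) = -15
Q (O): min(-13, -17) = -17
E (X): max(-15, -17) = -15
R (O): min(-8, 10, 1) = -8
S (O): min(-15, -12) = -15
F (X): max(-8, -15) = -8
T (O): min(20, 2) = 2
U (O): min(1, 13) = 1
G (X): max(2, 1) = 2
B (O): min(-15, -8, 2) = -15
root (X): max(-7, -15) = -7
At root, X picks A (highest: -7).
At A, O picks D (lowest: -7).
At D, X picks N (highest: -7).
At N, O picks L14 (lowest: -7).
Terminal value -7.

root -> A -> D -> N -> L14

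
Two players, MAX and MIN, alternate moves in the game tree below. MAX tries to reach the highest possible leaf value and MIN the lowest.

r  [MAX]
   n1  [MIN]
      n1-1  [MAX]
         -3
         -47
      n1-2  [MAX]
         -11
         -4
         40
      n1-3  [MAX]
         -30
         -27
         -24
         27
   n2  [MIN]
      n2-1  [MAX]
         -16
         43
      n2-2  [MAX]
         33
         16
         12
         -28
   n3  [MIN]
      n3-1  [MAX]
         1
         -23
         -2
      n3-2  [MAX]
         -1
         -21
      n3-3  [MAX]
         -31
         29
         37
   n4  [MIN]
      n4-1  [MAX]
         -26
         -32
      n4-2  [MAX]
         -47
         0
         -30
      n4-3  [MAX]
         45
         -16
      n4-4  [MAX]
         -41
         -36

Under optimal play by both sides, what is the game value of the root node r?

33

n1-1 (MAX): max(-3, -47) = -3
n1-2 (MAX): max(-11, -4, 40) = 40
n1-3 (MAX): max(-30, -27, -24, 27) = 27
n1 (MIN): min(-3, 40, 27) = -3
n2-1 (MAX): max(-16, 43) = 43
n2-2 (MAX): max(33, 16, 12, -28) = 33
n2 (MIN): min(43, 33) = 33
n3-1 (MAX): max(1, -23, -2) = 1
n3-2 (MAX): max(-1, -21) = -1
n3-3 (MAX): max(-31, 29, 37) = 37
n3 (MIN): min(1, -1, 37) = -1
n4-1 (MAX): max(-26, -32) = -26
n4-2 (MAX): max(-47, 0, -30) = 0
n4-3 (MAX): max(45, -16) = 45
n4-4 (MAX): max(-41, -36) = -36
n4 (MIN): min(-26, 0, 45, -36) = -36
r (MAX): max(-3, 33, -1, -36) = 33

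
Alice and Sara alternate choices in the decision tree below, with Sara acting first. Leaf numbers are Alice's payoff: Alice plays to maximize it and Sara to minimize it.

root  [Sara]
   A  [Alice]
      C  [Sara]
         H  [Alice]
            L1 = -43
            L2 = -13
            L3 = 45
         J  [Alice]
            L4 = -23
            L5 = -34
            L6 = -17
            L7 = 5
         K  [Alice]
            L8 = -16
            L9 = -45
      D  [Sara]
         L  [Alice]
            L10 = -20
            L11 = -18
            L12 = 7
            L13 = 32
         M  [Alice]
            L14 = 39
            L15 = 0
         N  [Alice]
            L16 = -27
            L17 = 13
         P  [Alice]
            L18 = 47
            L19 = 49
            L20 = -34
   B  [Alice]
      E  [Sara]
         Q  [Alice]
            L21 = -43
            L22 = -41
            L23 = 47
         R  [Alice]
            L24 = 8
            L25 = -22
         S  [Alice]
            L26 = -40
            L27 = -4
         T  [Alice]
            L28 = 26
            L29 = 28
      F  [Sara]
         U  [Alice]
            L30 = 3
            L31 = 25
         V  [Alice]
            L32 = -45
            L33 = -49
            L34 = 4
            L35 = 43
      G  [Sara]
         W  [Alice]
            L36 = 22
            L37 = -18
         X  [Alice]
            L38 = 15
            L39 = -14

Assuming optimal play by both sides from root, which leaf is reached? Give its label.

H (Alice): max(-43, -13, 45) = 45
J (Alice): max(-23, -34, -17, 5) = 5
K (Alice): max(-16, -45) = -16
C (Sara): min(45, 5, -16) = -16
L (Alice): max(-20, -18, 7, 32) = 32
M (Alice): max(39, 0) = 39
N (Alice): max(-27, 13) = 13
P (Alice): max(47, 49, -34) = 49
D (Sara): min(32, 39, 13, 49) = 13
A (Alice): max(-16, 13) = 13
Q (Alice): max(-43, -41, 47) = 47
R (Alice): max(8, -22) = 8
S (Alice): max(-40, -4) = -4
T (Alice): max(26, 28) = 28
E (Sara): min(47, 8, -4, 28) = -4
U (Alice): max(3, 25) = 25
V (Alice): max(-45, -49, 4, 43) = 43
F (Sara): min(25, 43) = 25
W (Alice): max(22, -18) = 22
X (Alice): max(15, -14) = 15
G (Sara): min(22, 15) = 15
B (Alice): max(-4, 25, 15) = 25
root (Sara): min(13, 25) = 13
At root, Sara picks A (lowest: 13).
At A, Alice picks D (highest: 13).
At D, Sara picks N (lowest: 13).
At N, Alice picks L17 (highest: 13).
Terminal value 13.

L17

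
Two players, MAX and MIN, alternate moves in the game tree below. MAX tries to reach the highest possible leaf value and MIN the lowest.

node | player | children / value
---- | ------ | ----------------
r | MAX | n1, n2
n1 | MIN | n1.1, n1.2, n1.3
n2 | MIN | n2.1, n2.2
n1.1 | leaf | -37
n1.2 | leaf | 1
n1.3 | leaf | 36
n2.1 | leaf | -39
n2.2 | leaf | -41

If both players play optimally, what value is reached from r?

-37

n1 (MIN): min(-37, 1, 36) = -37
n2 (MIN): min(-39, -41) = -41
r (MAX): max(-37, -41) = -37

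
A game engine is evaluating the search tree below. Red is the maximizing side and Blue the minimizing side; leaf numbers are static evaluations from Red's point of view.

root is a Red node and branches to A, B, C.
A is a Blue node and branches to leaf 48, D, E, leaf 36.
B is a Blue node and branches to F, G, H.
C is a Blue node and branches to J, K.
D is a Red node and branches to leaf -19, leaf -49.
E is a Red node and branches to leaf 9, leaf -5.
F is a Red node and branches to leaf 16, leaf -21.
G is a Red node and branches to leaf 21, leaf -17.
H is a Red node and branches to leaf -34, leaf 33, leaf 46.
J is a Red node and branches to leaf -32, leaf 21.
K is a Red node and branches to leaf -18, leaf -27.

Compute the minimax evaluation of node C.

J (Red): max(-32, 21) = 21
K (Red): max(-18, -27) = -18
C (Blue): min(21, -18) = -18

-18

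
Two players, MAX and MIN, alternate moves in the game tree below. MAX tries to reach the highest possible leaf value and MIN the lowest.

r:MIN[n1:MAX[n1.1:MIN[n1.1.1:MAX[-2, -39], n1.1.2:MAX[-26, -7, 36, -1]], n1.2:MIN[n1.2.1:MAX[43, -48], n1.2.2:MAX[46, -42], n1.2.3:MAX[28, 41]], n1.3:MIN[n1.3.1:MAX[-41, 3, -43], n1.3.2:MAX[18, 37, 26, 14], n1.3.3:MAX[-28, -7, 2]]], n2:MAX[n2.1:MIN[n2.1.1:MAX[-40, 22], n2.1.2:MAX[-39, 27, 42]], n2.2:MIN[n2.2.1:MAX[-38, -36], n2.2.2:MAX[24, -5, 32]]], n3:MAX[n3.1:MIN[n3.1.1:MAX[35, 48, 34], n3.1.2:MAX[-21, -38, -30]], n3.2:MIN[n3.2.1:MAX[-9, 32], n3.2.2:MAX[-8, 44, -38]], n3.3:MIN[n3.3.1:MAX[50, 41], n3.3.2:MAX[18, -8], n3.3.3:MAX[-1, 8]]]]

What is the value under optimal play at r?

22

n1.1.1 (MAX): max(-2, -39) = -2
n1.1.2 (MAX): max(-26, -7, 36, -1) = 36
n1.1 (MIN): min(-2, 36) = -2
n1.2.1 (MAX): max(43, -48) = 43
n1.2.2 (MAX): max(46, -42) = 46
n1.2.3 (MAX): max(28, 41) = 41
n1.2 (MIN): min(43, 46, 41) = 41
n1.3.1 (MAX): max(-41, 3, -43) = 3
n1.3.2 (MAX): max(18, 37, 26, 14) = 37
n1.3.3 (MAX): max(-28, -7, 2) = 2
n1.3 (MIN): min(3, 37, 2) = 2
n1 (MAX): max(-2, 41, 2) = 41
n2.1.1 (MAX): max(-40, 22) = 22
n2.1.2 (MAX): max(-39, 27, 42) = 42
n2.1 (MIN): min(22, 42) = 22
n2.2.1 (MAX): max(-38, -36) = -36
n2.2.2 (MAX): max(24, -5, 32) = 32
n2.2 (MIN): min(-36, 32) = -36
n2 (MAX): max(22, -36) = 22
n3.1.1 (MAX): max(35, 48, 34) = 48
n3.1.2 (MAX): max(-21, -38, -30) = -21
n3.1 (MIN): min(48, -21) = -21
n3.2.1 (MAX): max(-9, 32) = 32
n3.2.2 (MAX): max(-8, 44, -38) = 44
n3.2 (MIN): min(32, 44) = 32
n3.3.1 (MAX): max(50, 41) = 50
n3.3.2 (MAX): max(18, -8) = 18
n3.3.3 (MAX): max(-1, 8) = 8
n3.3 (MIN): min(50, 18, 8) = 8
n3 (MAX): max(-21, 32, 8) = 32
r (MIN): min(41, 22, 32) = 22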